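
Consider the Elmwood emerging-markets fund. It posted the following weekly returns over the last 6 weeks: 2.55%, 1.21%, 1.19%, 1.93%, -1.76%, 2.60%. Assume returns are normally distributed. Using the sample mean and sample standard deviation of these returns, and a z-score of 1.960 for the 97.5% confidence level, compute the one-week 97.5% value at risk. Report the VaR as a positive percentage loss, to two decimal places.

1.88

μ = (2.55 + 1.21 + 1.19 + 1.93 − 1.76 + 2.6) / 6 = 7.720 / 6 = 1.2867%
Σ(r − μ)² = 13.0321; sample σ = √(13.0321/5) = 1.6144%
VaR = −(μ − z·σ) = −(1.2867 − 1.960 × 1.6144) = −(-1.8775) = 1.8775%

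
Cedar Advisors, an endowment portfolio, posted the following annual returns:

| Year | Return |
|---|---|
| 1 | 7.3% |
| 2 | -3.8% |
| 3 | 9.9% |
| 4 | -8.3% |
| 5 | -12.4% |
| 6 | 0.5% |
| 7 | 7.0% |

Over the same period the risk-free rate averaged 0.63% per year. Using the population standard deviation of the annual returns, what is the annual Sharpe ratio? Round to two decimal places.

r̄ = (7.3 − 3.8 + 9.9 − 8.3 − 12.4 + 0.5 + 7) / 7 = 0.20 / 7 = 0.0286%
Σ(r − r̄)² = 437.6343; population σ = √(437.6343/7) = 7.9069%
Sharpe = (r̄ − rf) / σ = (0.0286 − 0.63) / 7.9069 = -0.6014 / 7.9069 = -0.0761

-0.08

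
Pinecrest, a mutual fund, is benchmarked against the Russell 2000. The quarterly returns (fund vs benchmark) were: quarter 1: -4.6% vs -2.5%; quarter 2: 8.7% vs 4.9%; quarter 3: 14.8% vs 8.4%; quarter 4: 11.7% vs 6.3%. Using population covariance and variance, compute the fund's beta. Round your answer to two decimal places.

r̄p = 7.6500%,  r̄m = 4.2750%
Cov = Σ(rp − r̄p)(rm − r̄m) / 4 = 30.3363
Var(rm) = Σ(rm − r̄m)² / 4 = 16.8519
β = Cov / Var = 30.3363 / 16.8519 = 1.8002

1.80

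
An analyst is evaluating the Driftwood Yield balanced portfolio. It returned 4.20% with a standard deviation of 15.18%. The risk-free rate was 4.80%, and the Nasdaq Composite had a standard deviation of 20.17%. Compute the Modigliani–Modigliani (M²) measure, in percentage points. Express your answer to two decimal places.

4.00

Sharpe = (Rp − Rf) / σp = (4.20% − 4.80%) / 15.18% = -0.0395
M² = Rf + Sharpe × σm = 4.80% + -0.0395 × 20.17% = 4.0033%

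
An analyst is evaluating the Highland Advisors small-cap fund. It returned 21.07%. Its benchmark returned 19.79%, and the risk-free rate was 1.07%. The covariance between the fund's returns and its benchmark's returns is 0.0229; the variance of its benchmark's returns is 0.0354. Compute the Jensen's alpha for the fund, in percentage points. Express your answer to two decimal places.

7.89

β = Cov / Var = 0.0229 / 0.0354 = 0.6469
E[R] = Rf + β(Rm − Rf) = 1.07% + 0.6469 × (19.79% − 1.07%) = 13.1800%
α = Rp − E[R] = 21.07% − 13.1800% = 7.8900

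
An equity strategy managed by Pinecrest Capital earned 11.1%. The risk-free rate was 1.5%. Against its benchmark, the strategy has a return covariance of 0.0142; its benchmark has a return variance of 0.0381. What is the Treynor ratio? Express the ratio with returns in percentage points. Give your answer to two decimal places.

25.76

β = Cov / Var = 0.0142 / 0.0381 = 0.3727
Treynor = (Rp − Rf) / β = (11.1% − 1.5%) / 0.3727 = 9.60 / 0.3727 = 25.7580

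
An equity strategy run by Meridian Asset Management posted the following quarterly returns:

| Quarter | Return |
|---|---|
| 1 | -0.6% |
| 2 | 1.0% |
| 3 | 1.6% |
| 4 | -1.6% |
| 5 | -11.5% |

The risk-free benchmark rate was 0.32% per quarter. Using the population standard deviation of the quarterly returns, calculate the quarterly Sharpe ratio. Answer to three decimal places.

-0.532

r̄ = (-0.6 + 1 + 1.6 − 1.6 − 11.5) / 5 = -2.2200%
Σ(r − r̄)² = (-0.6 − (-2.2200))² + (1 − (-2.2200))² + … = 114.0880
σ = √[114.0880 / 5] = 4.7768%
Sharpe = (r̄ − rf) / σ = (-2.2200 − 0.32) / 4.7768 = -2.5400 / 4.7768 = -0.5317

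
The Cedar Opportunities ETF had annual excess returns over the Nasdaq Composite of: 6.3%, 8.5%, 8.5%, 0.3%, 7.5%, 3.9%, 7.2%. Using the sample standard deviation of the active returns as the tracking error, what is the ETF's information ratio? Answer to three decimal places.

r̄ = (6.3 + 8.5 + 8.5 + 0.3 + 7.5 + 3.9 + 7.2) / 7 = 42.20 / 7 = 6.0286%
Σ(r − r̄)² = 53.1743; sample σ = √(53.1743/6) = 2.9770%
IR = r̄ / tracking error = 6.0286 / 2.9770 = 2.0251

2.025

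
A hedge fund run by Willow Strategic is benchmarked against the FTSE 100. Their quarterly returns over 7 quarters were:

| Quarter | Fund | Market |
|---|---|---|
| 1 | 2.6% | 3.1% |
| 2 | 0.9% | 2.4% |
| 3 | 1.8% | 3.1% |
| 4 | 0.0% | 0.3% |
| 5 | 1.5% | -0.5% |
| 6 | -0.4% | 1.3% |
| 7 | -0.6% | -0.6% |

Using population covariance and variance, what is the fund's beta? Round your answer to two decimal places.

r̄p = 0.8286%,  r̄m = 1.3000%
Cov = Σ(rp − r̄p)(rm − r̄m) / 7 = 1.0500
Var(rm) = Σ(rm − r̄m)² / 7 = 2.2200
β = Cov / Var = 1.0500 / 2.2200 = 0.4730

0.47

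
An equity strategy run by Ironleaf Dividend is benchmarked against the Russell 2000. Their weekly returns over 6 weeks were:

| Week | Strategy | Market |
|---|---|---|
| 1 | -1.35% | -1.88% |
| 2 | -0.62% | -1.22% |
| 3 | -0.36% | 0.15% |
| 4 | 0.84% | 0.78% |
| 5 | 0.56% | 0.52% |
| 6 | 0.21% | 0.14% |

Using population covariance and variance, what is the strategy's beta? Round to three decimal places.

0.725

r̄p = -0.1200%,  r̄m = -0.2517%
Cov = Σ(rp − r̄p)(rm − r̄m) / 6 = 0.6725
Var(rm) = Σ(rm − r̄m)² / 6 = 0.9273
β = Cov / Var = 0.6725 / 0.9273 = 0.7252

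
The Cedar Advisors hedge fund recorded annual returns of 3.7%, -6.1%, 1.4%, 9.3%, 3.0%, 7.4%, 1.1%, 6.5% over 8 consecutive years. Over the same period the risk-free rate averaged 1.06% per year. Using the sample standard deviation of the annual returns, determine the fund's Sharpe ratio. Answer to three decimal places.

0.466

μ = (3.7 − 6.1 + 1.4 + 9.3 + 3 + 7.4 + 1.1 + 6.5) / 8 = 26.30 / 8 = 3.2875%
Σ(r − μ)² = (3.7 − 3.2875)² + (-6.1 − 3.2875)² + (1.4 − 3.2875)² + … = 160.1088
σ = √[160.1088 / 7] = 4.7825%
Sharpe = (μ − rf) / σ = (3.2875 − 1.06) / 4.7825 = 2.2275 / 4.7825 = 0.4658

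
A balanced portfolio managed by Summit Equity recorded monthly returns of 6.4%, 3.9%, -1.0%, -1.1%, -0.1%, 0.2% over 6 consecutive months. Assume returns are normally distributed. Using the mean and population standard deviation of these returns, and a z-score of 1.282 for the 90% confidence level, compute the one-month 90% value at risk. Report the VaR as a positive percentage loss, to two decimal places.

Mean return r̄ = 8.30 / 6 = 1.3833%
Σ(r − r̄)² = (6.4 − 1.3833)² + (3.9 − 1.3833)² + (-1 − 1.3833)² + … = 46.9483
σ = √[46.9483 / 6] = 2.7973%
VaR = −(r̄ − z·σ) = −(1.3833 − 1.282 × 2.7973) = −(-2.2028) = 2.2028%

2.20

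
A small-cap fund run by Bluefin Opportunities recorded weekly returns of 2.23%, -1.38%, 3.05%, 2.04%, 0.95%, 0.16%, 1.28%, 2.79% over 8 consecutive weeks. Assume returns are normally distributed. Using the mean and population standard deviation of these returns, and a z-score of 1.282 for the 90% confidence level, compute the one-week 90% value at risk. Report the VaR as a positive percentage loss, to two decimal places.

r̄ = (2.23 − 1.38 + 3.05 + 2.04 + 0.95 + 0.16 + 1.28 + 2.79) / 8 = 11.120 / 8 = 1.3900%
Population σ = √[Σ(r − r̄)² / 8] = √[15.2352 / 8] = √1.9044 = 1.3800%
VaR = −(r̄ − z·σ) = −(1.3900 − 1.282 × 1.3800) = −(-0.3792) = 0.3792%

0.38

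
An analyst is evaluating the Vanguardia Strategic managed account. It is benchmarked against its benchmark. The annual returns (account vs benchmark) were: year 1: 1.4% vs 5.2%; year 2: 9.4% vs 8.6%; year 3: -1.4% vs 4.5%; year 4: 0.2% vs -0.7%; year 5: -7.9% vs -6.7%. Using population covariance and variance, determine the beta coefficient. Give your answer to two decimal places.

r̄p = 0.3400%,  r̄m = 2.1800%
Cov = Σ(rp − r̄p)(rm − r̄m) / 5 = 26.1808
Var(rm) = Σ(rm − r̄m)² / 5 = 28.5736
β = Cov / Var = 26.1808 / 28.5736 = 0.9163

0.92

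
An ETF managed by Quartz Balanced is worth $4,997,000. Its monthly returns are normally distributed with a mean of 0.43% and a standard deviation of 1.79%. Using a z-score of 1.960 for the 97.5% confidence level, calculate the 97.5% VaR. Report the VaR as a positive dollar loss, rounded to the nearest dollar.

$153,828

Return at the 97.5% tail: μ − z·σ = 0.43% − 1.960 × 1.79% = 0.43 − 3.5084 = -3.0784%
VaR = −(-3.0784%) × $4,997,000 = 3.0784% × $4,997,000 = $153,828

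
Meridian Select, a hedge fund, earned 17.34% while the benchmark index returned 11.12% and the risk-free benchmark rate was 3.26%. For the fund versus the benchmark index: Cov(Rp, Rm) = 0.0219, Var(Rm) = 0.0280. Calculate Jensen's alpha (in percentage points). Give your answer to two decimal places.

β = Cov / Var = 0.0219 / 0.0280 = 0.7821
E[R] = Rf + β(Rm − Rf) = 3.26% + 0.7821 × (11.12% − 3.26%) = 9.4073%
α = Rp − E[R] = 17.34% − 9.4073% = 7.9327

7.93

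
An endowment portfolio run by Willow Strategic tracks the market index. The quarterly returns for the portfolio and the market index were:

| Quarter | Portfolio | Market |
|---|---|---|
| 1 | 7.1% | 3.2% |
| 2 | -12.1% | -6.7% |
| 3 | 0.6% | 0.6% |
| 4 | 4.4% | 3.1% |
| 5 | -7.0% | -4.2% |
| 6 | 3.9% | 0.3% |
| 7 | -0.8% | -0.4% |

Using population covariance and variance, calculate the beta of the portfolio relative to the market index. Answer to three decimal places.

r̄p = -0.5571%,  r̄m = -0.5857%
Cov = Σ(rp − r̄p)(rm − r̄m) / 7 = 20.9137
Var(rm) = Σ(rm − r̄m)² / 7 = 11.5127
β = Cov / Var = 20.9137 / 11.5127 = 1.8166

1.817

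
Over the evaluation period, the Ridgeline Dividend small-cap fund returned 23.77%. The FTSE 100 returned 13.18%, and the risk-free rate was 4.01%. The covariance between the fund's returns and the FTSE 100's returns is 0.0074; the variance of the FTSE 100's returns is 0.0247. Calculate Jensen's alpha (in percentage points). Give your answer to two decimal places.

17.01

β = Cov / Var = 0.0074 / 0.0247 = 0.2996
E[R] = Rf + β(Rm − Rf) = 4.01% + 0.2996 × (13.18% − 4.01%) = 6.7573%
α = Rp − E[R] = 23.77% − 6.7573% = 17.0127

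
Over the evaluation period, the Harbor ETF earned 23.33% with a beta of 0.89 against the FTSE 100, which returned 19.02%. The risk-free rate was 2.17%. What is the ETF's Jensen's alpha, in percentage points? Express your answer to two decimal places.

CAPM expected return = Rf + β(Rm − Rf) = 2.17% + 0.89 × (19.02% − 2.17%) = 2.17 + 0.89 × 16.85 = 17.1665%
Jensen's α = Rp − E[R] = 23.33% − 17.1665% = 6.1635

6.16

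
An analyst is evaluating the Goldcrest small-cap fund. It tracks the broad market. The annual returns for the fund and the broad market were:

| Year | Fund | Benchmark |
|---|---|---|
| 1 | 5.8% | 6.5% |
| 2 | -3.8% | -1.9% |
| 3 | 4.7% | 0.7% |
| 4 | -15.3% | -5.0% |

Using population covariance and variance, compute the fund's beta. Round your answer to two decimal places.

r̄p = -2.1500%,  r̄m = 0.0750%
Cov = Σ(rp − r̄p)(rm − r̄m) / 4 = 31.3388
Var(rm) = Σ(rm − r̄m)² / 4 = 17.8319
β = Cov / Var = 31.3388 / 17.8319 = 1.7575

1.76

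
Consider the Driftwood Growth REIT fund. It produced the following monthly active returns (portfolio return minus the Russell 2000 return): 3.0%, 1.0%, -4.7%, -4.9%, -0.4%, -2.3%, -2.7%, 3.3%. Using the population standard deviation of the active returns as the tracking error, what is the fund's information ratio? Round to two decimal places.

-0.32

Mean return r̄ = -7.70 / 8 = -0.9625%
Population std dev = √[72.3188 / 8] = 3.0066%
IR = r̄ / tracking error = -0.9625 / 3.0066 = -0.3201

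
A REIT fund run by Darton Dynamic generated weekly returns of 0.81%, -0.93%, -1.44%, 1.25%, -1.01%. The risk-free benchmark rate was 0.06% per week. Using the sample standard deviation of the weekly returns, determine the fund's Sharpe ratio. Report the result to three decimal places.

Mean return μ = -1.320 / 5 = -0.2640%
Σ(r − μ)² = 5.8287; sample σ = √(5.8287/4) = 1.2071%
Sharpe = (μ − rf) / σ = (-0.2640 − 0.06) / 1.2071 = -0.3240 / 1.2071 = -0.2684

-0.268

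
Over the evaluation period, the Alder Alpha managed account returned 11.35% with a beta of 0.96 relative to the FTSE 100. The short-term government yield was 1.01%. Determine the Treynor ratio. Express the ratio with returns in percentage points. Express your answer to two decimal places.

10.77

Treynor = (Rp − Rf) / β = (11.35% − 1.01%) / 0.96 = 10.34 / 0.96 = 10.7708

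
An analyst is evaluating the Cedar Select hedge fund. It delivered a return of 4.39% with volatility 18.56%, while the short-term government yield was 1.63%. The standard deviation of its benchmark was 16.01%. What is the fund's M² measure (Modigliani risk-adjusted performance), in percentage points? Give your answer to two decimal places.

4.01

Sharpe = (Rp − Rf) / σp = (4.39% − 1.63%) / 18.56% = 0.1487
M² = Rf + Sharpe × σm = 1.63% + 0.1487 × 16.01% = 4.0107%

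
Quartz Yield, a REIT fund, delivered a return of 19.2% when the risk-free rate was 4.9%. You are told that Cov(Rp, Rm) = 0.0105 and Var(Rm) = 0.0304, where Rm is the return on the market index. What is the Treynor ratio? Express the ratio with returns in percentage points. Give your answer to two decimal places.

41.40

β = Cov / Var = 0.0105 / 0.0304 = 0.3454
Treynor = (Rp − Rf) / β = (19.2% − 4.9%) / 0.3454 = 14.30 / 0.3454 = 41.4013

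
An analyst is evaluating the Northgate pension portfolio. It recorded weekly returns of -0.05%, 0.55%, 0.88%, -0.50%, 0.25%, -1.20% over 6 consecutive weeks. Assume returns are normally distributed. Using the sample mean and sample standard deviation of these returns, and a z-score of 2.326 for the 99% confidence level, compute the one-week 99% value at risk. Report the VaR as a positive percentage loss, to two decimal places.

r̄ = (-0.05 + 0.55 + 0.88 − 0.5 + 0.25 − 1.2) / 6 = -0.070 / 6 = -0.0117%
Σ(r − r̄)² = 2.8311; sample σ = √(2.8311/5) = 0.7525%
VaR = −(r̄ − z·σ) = −(-0.0117 − 2.326 × 0.7525) = −(-1.7620) = 1.7620%

1.76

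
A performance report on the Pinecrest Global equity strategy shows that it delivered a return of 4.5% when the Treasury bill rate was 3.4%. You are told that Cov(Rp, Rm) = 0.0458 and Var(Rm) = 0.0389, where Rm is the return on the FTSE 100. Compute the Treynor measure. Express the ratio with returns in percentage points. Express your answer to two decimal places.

0.93

β = Cov / Var = 0.0458 / 0.0389 = 1.1774
Treynor = (Rp − Rf) / β = (4.5% − 3.4%) / 1.1774 = 1.10 / 1.1774 = 0.9343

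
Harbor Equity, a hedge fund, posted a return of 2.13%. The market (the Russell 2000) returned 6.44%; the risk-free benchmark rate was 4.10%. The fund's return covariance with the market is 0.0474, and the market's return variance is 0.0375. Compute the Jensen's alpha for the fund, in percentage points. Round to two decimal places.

β = Cov / Var = 0.0474 / 0.0375 = 1.2640
E[R] = Rf + β(Rm − Rf) = 4.10% + 1.2640 × (6.44% − 4.10%) = 7.0578%
α = Rp − E[R] = 2.13% − 7.0578% = -4.9278

-4.93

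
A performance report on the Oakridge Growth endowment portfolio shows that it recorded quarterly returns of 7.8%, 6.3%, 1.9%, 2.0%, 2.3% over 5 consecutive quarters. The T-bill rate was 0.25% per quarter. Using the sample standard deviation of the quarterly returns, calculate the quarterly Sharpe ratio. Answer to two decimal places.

1.37

r̄ = (7.8 + 6.3 + 1.9 + 2 + 2.3) / 5 = 4.0600%
Sample σ = √[Σ(r − r̄)² / 4] = √[31.0120 / 4] = √7.7530 = 2.7844%
Sharpe = (r̄ − rf) / σ = (4.0600 − 0.25) / 2.7844 = 3.8100 / 2.7844 = 1.3683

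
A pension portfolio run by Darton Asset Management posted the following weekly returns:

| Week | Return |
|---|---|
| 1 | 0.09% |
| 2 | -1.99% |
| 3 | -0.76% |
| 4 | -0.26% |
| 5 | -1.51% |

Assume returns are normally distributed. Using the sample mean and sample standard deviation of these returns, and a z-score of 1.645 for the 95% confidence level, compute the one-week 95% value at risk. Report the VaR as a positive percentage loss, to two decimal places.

r̄ = (0.09 − 1.99 − 0.76 − 0.26 − 1.51) / 5 = -0.8860%
Σ(r − r̄)² = 2.9685; sample σ = √(2.9685/4) = 0.8615%
VaR = −(r̄ − z·σ) = −(-0.8860 − 1.645 × 0.8615) = −(-2.3032) = 2.3032%

2.30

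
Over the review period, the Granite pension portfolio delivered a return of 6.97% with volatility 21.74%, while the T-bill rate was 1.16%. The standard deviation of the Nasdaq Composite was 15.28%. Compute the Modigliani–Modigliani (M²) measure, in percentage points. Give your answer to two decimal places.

5.24

Sharpe = (Rp − Rf) / σp = (6.97% − 1.16%) / 21.74% = 0.2672
M² = Rf + Sharpe × σm = 1.16% + 0.2672 × 15.28% = 5.2428%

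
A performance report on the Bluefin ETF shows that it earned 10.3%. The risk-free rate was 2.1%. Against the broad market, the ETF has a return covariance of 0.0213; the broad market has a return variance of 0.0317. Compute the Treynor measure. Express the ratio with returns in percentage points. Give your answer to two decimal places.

12.20

β = Cov / Var = 0.0213 / 0.0317 = 0.6719
Treynor = (Rp − Rf) / β = (10.3% − 2.1%) / 0.6719 = 8.20 / 0.6719 = 12.2042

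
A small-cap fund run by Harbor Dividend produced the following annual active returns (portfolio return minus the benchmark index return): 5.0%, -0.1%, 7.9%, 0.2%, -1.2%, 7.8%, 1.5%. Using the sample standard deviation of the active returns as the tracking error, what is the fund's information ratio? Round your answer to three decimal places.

μ = (5 − 0.1 + 7.9 + 0.2 − 1.2 + 7.8 + 1.5) / 7 = 21.10 / 7 = 3.0143%
Σ(r − μ)² = (5 − 3.0143)² + (-0.1 − 3.0143)² + (7.9 − 3.0143)² + … = 88.3886
σ = √[88.3886 / 6] = 3.8382%
IR = μ / tracking error = 3.0143 / 3.8382 = 0.7853

0.785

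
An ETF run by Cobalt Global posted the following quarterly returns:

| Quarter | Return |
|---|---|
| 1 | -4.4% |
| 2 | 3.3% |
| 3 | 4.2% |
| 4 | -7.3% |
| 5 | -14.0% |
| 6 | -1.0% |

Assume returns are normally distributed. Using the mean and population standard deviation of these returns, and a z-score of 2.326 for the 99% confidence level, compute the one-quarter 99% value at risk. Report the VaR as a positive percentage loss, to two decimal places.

17.81

r̄ = (-4.4 + 3.3 + 4.2 − 7.3 − 14 − 1) / 6 = -3.2000%
Population σ = √[Σ(r − r̄)² / 6] = √[236.7400 / 6] = √39.4567 = 6.2815%
VaR = −(r̄ − z·σ) = −(-3.2000 − 2.326 × 6.2815) = −(-17.8108) = 17.8108%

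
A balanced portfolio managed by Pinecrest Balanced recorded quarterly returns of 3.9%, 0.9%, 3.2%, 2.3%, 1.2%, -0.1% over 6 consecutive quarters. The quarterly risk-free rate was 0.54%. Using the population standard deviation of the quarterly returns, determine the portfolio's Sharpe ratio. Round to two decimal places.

r̄ = (3.9 + 0.9 + 3.2 + 2.3 + 1.2 − 0.1) / 6 = 11.40 / 6 = 1.9000%
Population std dev = √[11.3400 / 6] = 1.3748%
Sharpe = (r̄ − rf) / σ = (1.9000 − 0.54) / 1.3748 = 1.3600 / 1.3748 = 0.9892

0.99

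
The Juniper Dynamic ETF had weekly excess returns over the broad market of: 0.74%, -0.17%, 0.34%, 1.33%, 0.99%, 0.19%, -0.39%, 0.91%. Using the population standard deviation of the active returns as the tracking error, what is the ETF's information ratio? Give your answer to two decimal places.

0.88

r̄ = (0.74 − 0.17 + 0.34 + 1.33 + 0.99 + 0.19 − 0.39 + 0.91) / 8 = 0.4925%
Σ(r − r̄)² = (0.74 − 0.4925)² + (-0.17 − 0.4925)² + (0.34 − 0.4925)² + … = 2.5170
σ = √[2.5170 / 8] = 0.5609%
IR = r̄ / tracking error = 0.4925 / 0.5609 = 0.8781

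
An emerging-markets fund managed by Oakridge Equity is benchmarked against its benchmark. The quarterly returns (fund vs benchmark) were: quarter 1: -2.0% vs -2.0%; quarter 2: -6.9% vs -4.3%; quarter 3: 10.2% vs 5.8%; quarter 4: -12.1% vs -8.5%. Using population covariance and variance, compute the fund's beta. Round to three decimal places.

r̄p = -2.7000%,  r̄m = -2.2500%
Cov = Σ(rp − r̄p)(rm − r̄m) / 4 = 42.8450
Var(rm) = Σ(rm − r̄m)² / 4 = 27.0325
β = Cov / Var = 42.8450 / 27.0325 = 1.5849

1.585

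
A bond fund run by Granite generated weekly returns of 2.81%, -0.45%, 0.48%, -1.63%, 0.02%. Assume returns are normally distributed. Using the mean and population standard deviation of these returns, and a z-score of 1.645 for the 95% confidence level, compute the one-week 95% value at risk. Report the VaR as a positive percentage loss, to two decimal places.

r̄ = (2.81 − 0.45 + 0.48 − 1.63 + 0.02) / 5 = 1.230 / 5 = 0.2460%
Σ(r − r̄)² = (2.81 − 0.2460)² + (-0.45 − 0.2460)² + (0.48 − 0.2460)² + … = 10.6837
population σ = √(10.6837 / 5) = √2.1367 = 1.4617%
VaR = −(r̄ − z·σ) = −(0.2460 − 1.645 × 1.4617) = −(-2.1585) = 2.1585%

2.16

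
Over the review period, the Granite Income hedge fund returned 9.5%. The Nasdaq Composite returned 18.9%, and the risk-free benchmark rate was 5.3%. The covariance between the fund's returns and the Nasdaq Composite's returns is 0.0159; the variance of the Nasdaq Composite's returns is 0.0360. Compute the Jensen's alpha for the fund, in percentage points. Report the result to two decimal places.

-1.81

β = Cov / Var = 0.0159 / 0.0360 = 0.4417
E[R] = Rf + β(Rm − Rf) = 5.3% + 0.4417 × (18.9% − 5.3%) = 11.3071%
α = Rp − E[R] = 9.5% − 11.3071% = -1.8071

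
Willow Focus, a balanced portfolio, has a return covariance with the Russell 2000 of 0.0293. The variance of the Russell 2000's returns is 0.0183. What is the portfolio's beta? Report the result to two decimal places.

1.60

β = Cov(Rp, Rm) / Var(Rm) = 0.0293 / 0.0183 = 1.6011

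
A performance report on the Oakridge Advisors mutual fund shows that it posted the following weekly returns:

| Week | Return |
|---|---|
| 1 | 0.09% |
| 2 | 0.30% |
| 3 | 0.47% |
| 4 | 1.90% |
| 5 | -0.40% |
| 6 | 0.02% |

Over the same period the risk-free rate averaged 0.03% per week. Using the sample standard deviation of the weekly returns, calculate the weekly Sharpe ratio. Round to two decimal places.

r̄ = (0.09 + 0.3 + 0.47 + 1.9 − 0.4 + 0.02) / 6 = 2.380 / 6 = 0.3967%
Σ(r − r̄)² = (0.09 − 0.3967)² + (0.3 − 0.3967)² + … = 3.1453
sample σ = √(3.1453 / 5) = √0.6291 = 0.7932%
Sharpe = (r̄ − rf) / σ = (0.3967 − 0.03) / 0.7932 = 0.3667 / 0.7932 = 0.4623

0.46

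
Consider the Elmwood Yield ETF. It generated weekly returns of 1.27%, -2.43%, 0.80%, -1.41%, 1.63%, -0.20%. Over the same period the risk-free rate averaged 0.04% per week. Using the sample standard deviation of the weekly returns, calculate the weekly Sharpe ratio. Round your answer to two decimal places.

μ = (1.27 − 2.43 + 0.8 − 1.41 + 1.63 − 0.2) / 6 = -0.0567%
Sample std dev = √[12.8235 / 5] = 1.6015%
Sharpe = (μ − rf) / σ = (-0.0567 − 0.04) / 1.6015 = -0.0967 / 1.6015 = -0.0604

-0.06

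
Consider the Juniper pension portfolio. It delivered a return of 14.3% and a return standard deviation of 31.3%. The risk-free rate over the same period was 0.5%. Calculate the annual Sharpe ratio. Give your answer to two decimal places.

0.44

Sharpe = (Rp − Rf) / σp = (14.3% − 0.5%) / 31.3% = 13.80% / 31.3% = 0.4409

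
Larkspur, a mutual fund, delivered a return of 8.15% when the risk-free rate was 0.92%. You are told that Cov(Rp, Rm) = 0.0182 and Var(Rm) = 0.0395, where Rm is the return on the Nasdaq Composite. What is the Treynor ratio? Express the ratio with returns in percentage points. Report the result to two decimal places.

β = Cov / Var = 0.0182 / 0.0395 = 0.4608
Treynor = (Rp − Rf) / β = (8.15% − 0.92%) / 0.4608 = 7.23 / 0.4608 = 15.6901

15.69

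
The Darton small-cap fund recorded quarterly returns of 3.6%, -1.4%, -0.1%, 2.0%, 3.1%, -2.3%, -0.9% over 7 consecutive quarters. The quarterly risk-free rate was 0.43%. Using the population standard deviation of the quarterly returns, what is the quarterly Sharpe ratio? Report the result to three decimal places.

0.066

Mean return r̄ = 4.00 / 7 = 0.5714%
Population σ = √[Σ(r − r̄)² / 7] = √[32.3543 / 7] = √4.6220 = 2.1499%
Sharpe = (r̄ − rf) / σ = (0.5714 − 0.43) / 2.1499 = 0.1414 / 2.1499 = 0.0658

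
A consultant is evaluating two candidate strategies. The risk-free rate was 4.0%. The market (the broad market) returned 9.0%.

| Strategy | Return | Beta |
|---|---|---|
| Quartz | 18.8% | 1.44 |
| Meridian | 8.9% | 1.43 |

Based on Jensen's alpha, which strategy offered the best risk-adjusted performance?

Quartz

Quartz: α = 18.8% − [4.0% + 1.44 × (9.0% − 4.0%)] = 7.600
Meridian: α = 8.9% − [4.0% + 1.43 × (9.0% − 4.0%)] = -2.250
Highest: Quartz (7.600).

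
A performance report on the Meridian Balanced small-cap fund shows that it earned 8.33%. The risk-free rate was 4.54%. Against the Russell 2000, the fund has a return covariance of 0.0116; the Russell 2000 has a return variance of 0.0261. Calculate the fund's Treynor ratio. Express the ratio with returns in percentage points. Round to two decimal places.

8.53

β = Cov / Var = 0.0116 / 0.0261 = 0.4444
Treynor = (Rp − Rf) / β = (8.33% − 4.54%) / 0.4444 = 3.79 / 0.4444 = 8.5284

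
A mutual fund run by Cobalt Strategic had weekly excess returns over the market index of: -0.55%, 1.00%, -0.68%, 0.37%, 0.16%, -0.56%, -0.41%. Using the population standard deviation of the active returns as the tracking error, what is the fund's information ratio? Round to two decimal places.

μ = (-0.55 + 1 − 0.68 + 0.37 + 0.16 − 0.56 − 0.41) / 7 = -0.0957%
Σ(r − μ)² = 2.3450; population σ = √(2.3450/7) = 0.5788%
IR = μ / tracking error = -0.0957 / 0.5788 = -0.1653

-0.17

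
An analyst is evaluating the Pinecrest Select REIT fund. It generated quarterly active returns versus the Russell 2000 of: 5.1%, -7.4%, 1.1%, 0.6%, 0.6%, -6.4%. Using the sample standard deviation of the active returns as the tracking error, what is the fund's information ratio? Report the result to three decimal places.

r̄ = (5.1 − 7.4 + 1.1 + 0.6 + 0.6 − 6.4) / 6 = -6.40 / 6 = -1.0667%
Sample σ = √[Σ(r − r̄)² / 5] = √[116.8333 / 5] = √23.3667 = 4.8339%
IR = r̄ / tracking error = -1.0667 / 4.8339 = -0.2207

-0.221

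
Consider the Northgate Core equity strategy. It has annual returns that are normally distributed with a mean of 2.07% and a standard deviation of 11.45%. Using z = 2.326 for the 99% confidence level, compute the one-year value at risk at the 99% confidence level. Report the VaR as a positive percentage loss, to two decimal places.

VaR (as % loss) = −(μ − z·σ) = −(2.07% − 2.326 × 11.45%) = −(-24.5627%) = 24.5627%

24.56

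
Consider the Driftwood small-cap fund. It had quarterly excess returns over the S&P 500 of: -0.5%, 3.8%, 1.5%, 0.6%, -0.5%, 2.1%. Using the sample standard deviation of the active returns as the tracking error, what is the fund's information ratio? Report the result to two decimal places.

r̄ = (-0.5 + 3.8 + 1.5 + 0.6 − 0.5 + 2.1) / 6 = 7.00 / 6 = 1.1667%
Σ(r − r̄)² = (-0.5 − 1.1667)² + (3.8 − 1.1667)² + … = 13.7933
sample σ = √(13.7933 / 5) = √2.7587 = 1.6609%
IR = r̄ / tracking error = 1.1667 / 1.6609 = 0.7025

0.70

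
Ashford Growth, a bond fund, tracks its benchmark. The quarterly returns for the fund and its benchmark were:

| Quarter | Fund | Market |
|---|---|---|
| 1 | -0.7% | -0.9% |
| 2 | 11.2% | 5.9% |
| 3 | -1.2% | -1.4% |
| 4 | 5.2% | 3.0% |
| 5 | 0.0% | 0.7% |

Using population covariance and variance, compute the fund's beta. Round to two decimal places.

r̄p = 2.9000%,  r̄m = 1.4600%
Cov = Σ(rp − r̄p)(rm − r̄m) / 5 = 12.5640
Var(rm) = Σ(rm − r̄m)² / 5 = 7.2824
β = Cov / Var = 12.5640 / 7.2824 = 1.7253

1.73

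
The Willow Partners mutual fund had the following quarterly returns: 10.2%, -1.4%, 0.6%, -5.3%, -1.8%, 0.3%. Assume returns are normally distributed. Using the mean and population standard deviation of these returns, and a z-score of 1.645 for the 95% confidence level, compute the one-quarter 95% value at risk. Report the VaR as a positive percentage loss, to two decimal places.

7.42

r̄ = (10.2 − 1.4 + 0.6 − 5.3 − 1.8 + 0.3) / 6 = 2.60 / 6 = 0.4333%
Population σ = √[Σ(r − r̄)² / 6] = √[136.6533 / 6] = √22.7756 = 4.7724%
VaR = −(r̄ − z·σ) = −(0.4333 − 1.645 × 4.7724) = −(-7.4173) = 7.4173%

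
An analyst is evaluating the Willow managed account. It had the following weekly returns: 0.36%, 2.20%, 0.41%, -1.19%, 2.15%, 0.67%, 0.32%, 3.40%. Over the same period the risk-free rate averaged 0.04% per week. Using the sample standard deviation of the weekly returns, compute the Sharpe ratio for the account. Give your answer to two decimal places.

0.69

μ = (0.36 + 2.2 + 0.41 − 1.19 + 2.15 + 0.67 + 0.32 + 3.4) / 8 = 1.0400%
Sample σ = √[Σ(r − μ)² / 7] = √[14.6348 / 7] = √2.0907 = 1.4459%
Sharpe = (μ − rf) / σ = (1.0400 − 0.04) / 1.4459 = 1.0000 / 1.4459 = 0.6916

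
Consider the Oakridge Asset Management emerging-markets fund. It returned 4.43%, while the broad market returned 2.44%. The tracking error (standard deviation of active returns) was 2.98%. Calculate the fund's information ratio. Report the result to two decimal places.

IR = (Rp − Rb) / TE = (4.43% − 2.44%) / 2.98% = 1.99% / 2.98% = 0.6678

0.67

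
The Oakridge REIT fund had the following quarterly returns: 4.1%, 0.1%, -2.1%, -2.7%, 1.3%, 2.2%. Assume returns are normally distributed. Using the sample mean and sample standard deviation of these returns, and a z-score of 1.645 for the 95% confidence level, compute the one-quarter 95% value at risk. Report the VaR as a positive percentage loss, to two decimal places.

Mean return μ = 2.90 / 6 = 0.4833%
Sample std dev = √[33.6483 / 5] = 2.5942%
VaR = −(μ − z·σ) = −(0.4833 − 1.645 × 2.5942) = −(-3.7842) = 3.7842%

3.78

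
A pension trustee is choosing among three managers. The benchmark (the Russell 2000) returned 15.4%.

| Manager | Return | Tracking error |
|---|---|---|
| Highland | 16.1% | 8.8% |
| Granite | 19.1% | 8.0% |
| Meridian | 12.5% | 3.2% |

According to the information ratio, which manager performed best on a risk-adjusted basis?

Granite

Highland: IR = (16.1% − 15.4%) / 8.8% = 0.080
Granite: IR = (19.1% − 15.4%) / 8.0% = 0.463
Meridian: IR = (12.5% − 15.4%) / 3.2% = -0.906
Highest: Granite (0.463).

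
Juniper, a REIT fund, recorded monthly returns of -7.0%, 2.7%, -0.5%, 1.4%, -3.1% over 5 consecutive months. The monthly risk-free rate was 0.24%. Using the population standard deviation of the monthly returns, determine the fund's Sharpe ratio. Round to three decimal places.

-0.446

Mean return r̄ = -6.50 / 5 = -1.3000%
Population std dev = √[59.6600 / 5] = 3.4543%
Sharpe = (r̄ − rf) / σ = (-1.3000 − 0.24) / 3.4543 = -1.5400 / 3.4543 = -0.4458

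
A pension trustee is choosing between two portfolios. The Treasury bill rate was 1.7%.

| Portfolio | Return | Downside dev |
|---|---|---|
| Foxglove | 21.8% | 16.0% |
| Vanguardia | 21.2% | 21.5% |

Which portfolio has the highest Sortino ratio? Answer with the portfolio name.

Foxglove: Sortino ratio = (21.8% − 1.7%) / 16.0% = 1.256
Vanguardia: Sortino ratio = (21.2% − 1.7%) / 21.5% = 0.907
Highest: Foxglove (1.256).

Foxglove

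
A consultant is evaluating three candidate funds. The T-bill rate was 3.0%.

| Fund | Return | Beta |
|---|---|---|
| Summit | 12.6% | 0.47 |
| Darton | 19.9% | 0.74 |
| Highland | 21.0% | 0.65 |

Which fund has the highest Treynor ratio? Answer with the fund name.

Summit: Treynor = (12.6% − 3.0%) / 0.47 = 20.426
Darton: Treynor = (19.9% − 3.0%) / 0.74 = 22.838
Highland: Treynor = (21.0% − 3.0%) / 0.65 = 27.692
Highest: Highland (27.692).

Highland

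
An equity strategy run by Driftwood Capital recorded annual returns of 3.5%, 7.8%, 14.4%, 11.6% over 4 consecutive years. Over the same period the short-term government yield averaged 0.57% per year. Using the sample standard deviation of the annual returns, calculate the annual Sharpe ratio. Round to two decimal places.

r̄ = (3.5 + 7.8 + 14.4 + 11.6) / 4 = 37.30 / 4 = 9.3250%
Σ(r − r̄)² = (3.5 − 9.3250)² + (7.8 − 9.3250)² + … = 67.1875
sample σ = √(67.1875 / 3) = √22.3958 = 4.7324%
Sharpe = (r̄ − rf) / σ = (9.3250 − 0.57) / 4.7324 = 8.7550 / 4.7324 = 1.8500

1.85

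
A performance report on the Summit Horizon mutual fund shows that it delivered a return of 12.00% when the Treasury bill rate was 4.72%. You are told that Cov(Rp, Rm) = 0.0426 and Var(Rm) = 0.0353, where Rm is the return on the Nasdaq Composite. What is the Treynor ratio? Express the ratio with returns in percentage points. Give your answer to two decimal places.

6.03

β = Cov / Var = 0.0426 / 0.0353 = 1.2068
Treynor = (Rp − Rf) / β = (12.00% − 4.72%) / 1.2068 = 7.28 / 1.2068 = 6.0325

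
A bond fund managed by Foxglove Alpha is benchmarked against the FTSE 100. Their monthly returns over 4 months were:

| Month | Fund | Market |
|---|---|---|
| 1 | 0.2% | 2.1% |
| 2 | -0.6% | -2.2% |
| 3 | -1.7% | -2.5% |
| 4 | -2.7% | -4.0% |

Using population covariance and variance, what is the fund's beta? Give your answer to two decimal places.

0.43

r̄p = -1.2000%,  r̄m = -1.6500%
Cov = Σ(rp − r̄p)(rm − r̄m) / 4 = 2.2175
Var(rm) = Σ(rm − r̄m)² / 4 = 5.1525
β = Cov / Var = 2.2175 / 5.1525 = 0.4304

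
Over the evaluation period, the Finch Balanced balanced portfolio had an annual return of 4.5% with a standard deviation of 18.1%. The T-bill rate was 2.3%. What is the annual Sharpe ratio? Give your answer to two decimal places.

0.12

Sharpe = (Rp − Rf) / σp = (4.5% − 2.3%) / 18.1% = 2.20% / 18.1% = 0.1215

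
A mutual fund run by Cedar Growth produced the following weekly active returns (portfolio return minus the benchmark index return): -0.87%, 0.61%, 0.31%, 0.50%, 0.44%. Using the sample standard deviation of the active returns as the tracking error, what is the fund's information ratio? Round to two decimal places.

r̄ = (-0.87 + 0.61 + 0.31 + 0.5 + 0.44) / 5 = 0.990 / 5 = 0.1980%
Sample σ = √[Σ(r − r̄)² / 4] = √[1.4727 / 4] = √0.3682 = 0.6068%
IR = r̄ / tracking error = 0.1980 / 0.6068 = 0.3263

0.33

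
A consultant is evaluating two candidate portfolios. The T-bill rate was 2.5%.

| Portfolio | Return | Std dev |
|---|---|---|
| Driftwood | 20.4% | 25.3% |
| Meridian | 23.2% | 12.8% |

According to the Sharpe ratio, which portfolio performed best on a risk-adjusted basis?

Driftwood: Sharpe ratio = (20.4% − 2.5%) / 25.3% = 0.708
Meridian: Sharpe ratio = (23.2% − 2.5%) / 12.8% = 1.617
Highest: Meridian (1.617).

Meridian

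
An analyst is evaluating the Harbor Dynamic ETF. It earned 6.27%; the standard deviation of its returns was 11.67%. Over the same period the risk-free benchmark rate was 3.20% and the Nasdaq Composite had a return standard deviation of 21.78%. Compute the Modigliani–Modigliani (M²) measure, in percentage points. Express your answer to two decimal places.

8.93

Sharpe = (Rp − Rf) / σp = (6.27% − 3.20%) / 11.67% = 0.2631
M² = Rf + Sharpe × σm = 3.20% + 0.2631 × 21.78% = 8.9303%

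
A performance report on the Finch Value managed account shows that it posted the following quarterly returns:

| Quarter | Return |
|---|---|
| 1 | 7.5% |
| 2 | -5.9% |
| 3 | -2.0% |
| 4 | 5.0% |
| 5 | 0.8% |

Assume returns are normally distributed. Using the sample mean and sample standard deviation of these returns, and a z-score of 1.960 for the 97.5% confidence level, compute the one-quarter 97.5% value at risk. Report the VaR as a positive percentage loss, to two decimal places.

r̄ = (7.5 − 5.9 − 2 + 5 + 0.8) / 5 = 5.40 / 5 = 1.0800%
Sample σ = √[Σ(r − r̄)² / 4] = √[114.8680 / 4] = √28.7170 = 5.3588%
VaR = −(r̄ − z·σ) = −(1.0800 − 1.960 × 5.3588) = −(-9.4232) = 9.4232%

9.42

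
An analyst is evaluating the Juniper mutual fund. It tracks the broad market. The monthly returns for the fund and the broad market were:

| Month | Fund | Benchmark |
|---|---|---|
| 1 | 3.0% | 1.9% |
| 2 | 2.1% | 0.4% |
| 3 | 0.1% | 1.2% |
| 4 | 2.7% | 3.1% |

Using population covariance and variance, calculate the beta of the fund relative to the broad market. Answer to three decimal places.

r̄p = 1.9750%,  r̄m = 1.6500%
Cov = Σ(rp − r̄p)(rm − r̄m) / 4 = 0.4988
Var(rm) = Σ(rm − r̄m)² / 4 = 0.9825
β = Cov / Var = 0.4988 / 0.9825 = 0.5077

0.508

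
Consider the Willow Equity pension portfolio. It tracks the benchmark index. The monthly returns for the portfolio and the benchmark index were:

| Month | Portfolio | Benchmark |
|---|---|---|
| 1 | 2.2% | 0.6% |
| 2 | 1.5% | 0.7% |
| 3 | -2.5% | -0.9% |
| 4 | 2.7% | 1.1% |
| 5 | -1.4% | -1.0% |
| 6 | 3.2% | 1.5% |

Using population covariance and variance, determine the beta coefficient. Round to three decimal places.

r̄p = 0.9500%,  r̄m = 0.3333%
Cov = Σ(rp − r̄p)(rm − r̄m) / 6 = 1.9817
Var(rm) = Σ(rm − r̄m)² / 6 = 0.9089
β = Cov / Var = 1.9817 / 0.9089 = 2.1803

2.180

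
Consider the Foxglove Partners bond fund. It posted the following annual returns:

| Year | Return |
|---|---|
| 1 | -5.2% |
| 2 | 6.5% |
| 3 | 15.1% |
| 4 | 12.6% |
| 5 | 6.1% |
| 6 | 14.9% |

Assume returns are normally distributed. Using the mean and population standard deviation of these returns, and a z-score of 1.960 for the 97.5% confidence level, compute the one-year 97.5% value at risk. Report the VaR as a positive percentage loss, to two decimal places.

5.49

r̄ = (-5.2 + 6.5 + 15.1 + 12.6 + 6.1 + 14.9) / 6 = 50.00 / 6 = 8.3333%
Population σ = √[Σ(r − r̄)² / 6] = √[298.6133 / 6] = √49.7689 = 7.0547%
VaR = −(r̄ − z·σ) = −(8.3333 − 1.960 × 7.0547) = −(-5.4939) = 5.4939%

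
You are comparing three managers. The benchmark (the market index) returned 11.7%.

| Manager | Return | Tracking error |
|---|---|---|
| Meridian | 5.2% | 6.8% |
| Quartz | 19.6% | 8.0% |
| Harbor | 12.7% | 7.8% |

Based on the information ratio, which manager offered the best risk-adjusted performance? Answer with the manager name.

Meridian: IR = (5.2% − 11.7%) / 6.8% = -0.956
Quartz: IR = (19.6% − 11.7%) / 8.0% = 0.988
Harbor: IR = (12.7% − 11.7%) / 7.8% = 0.128
Highest: Quartz (0.988).

Quartz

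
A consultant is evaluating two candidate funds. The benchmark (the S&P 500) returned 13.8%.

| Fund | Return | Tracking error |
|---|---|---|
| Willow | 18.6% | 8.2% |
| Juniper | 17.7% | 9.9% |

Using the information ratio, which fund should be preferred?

Willow: IR = (18.6% − 13.8%) / 8.2% = 0.585
Juniper: IR = (17.7% − 13.8%) / 9.9% = 0.394
Highest: Willow (0.585).

Willow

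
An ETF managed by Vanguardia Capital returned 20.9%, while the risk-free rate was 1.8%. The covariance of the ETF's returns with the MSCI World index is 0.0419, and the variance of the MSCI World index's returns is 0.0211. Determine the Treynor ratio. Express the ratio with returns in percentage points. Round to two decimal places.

9.62

β = Cov / Var = 0.0419 / 0.0211 = 1.9858
Treynor = (Rp − Rf) / β = (20.9% − 1.8%) / 1.9858 = 19.10 / 1.9858 = 9.6183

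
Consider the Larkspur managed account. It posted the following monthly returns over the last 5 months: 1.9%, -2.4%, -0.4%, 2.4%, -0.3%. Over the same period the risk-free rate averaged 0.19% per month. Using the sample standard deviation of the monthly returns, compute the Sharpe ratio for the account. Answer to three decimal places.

Mean return μ = 1.20 / 5 = 0.2400%
Σ(r − μ)² = (1.9 − 0.2400)² + (-2.4 − 0.2400)² + … = 15.0920
sample σ = √(15.0920 / 4) = √3.7730 = 1.9424%
Sharpe = (μ − rf) / σ = (0.2400 − 0.19) / 1.9424 = 0.0500 / 1.9424 = 0.0257

0.026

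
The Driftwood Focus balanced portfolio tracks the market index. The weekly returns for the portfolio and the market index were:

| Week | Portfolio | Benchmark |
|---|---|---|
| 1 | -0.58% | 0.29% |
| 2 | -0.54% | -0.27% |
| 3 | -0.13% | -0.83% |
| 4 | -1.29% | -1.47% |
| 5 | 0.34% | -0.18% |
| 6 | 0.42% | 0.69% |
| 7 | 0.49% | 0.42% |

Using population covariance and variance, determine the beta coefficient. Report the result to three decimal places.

0.632

r̄p = -0.1843%,  r̄m = -0.1929%
Cov = Σ(rp − r̄p)(rm − r̄m) / 7 = 0.3096
Var(rm) = Σ(rm − r̄m)² / 7 = 0.4902
β = Cov / Var = 0.3096 / 0.4902 = 0.6316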